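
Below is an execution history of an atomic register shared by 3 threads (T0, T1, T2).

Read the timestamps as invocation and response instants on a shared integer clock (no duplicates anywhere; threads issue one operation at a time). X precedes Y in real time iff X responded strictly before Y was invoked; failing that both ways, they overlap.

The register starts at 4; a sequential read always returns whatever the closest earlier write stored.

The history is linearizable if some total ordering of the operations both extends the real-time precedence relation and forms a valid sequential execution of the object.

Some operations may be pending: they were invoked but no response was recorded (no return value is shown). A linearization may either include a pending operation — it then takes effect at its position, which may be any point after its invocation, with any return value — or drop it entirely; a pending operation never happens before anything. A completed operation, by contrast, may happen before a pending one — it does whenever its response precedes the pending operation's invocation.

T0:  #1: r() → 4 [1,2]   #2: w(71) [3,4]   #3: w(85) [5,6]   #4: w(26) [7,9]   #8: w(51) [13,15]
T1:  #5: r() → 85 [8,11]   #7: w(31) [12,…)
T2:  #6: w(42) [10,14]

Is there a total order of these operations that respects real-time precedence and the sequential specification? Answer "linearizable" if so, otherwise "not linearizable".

a witness: #1, #2, #3, #5, #4, #6, #7, #8
1. #1 r() → 4, leaving value 4
2. #2 w(71), leaving value 71
3. #3 w(85), leaving value 85
4. #5 r() → 85, leaving value 85
5. #4 w(26), leaving value 26
6. #6 w(42), leaving value 42
7. #7 w(31) (pending, included), leaving value 31
8. #8 w(51), leaving value 51

linearizable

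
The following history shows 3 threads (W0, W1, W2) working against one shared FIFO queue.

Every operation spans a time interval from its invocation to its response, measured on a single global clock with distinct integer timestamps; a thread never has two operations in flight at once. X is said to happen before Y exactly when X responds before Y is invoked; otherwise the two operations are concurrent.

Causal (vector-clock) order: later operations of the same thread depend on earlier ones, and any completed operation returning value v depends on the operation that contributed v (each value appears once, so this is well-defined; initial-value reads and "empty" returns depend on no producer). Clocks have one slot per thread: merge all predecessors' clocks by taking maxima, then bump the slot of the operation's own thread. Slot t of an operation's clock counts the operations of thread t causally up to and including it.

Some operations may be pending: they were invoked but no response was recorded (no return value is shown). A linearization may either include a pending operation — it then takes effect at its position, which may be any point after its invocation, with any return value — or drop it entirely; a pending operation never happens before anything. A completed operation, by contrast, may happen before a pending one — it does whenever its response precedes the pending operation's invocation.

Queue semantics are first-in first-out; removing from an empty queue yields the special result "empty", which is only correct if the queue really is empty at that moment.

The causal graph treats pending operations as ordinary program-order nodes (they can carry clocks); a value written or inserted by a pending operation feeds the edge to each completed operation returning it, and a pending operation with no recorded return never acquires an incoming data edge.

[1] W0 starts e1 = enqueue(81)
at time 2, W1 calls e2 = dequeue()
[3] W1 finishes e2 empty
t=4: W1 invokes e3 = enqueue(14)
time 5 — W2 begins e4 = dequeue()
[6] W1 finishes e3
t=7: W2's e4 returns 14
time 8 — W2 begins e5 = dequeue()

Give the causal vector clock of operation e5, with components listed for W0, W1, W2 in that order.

(0, 2, 2)

e2 (invocation 2): nothing precedes it; W1's component alone gives (0, 1, 0)
e1 (invocation 1): nothing precedes it; W0's component alone gives (1, 0, 0)
merge at e3 (invoked 4): VC(e2)=(0, 1, 0), own-thread bump on W1 → (0, 2, 0)
merge at e4 (invoked 5): VC(e3)=(0, 2, 0), own-thread bump on W2 → (0, 2, 1)
merge at e5 (invoked 8): VC(e4)=(0, 2, 1), own-thread bump on W2 → (0, 2, 2)
target: VC(e5) = (0, 2, 2)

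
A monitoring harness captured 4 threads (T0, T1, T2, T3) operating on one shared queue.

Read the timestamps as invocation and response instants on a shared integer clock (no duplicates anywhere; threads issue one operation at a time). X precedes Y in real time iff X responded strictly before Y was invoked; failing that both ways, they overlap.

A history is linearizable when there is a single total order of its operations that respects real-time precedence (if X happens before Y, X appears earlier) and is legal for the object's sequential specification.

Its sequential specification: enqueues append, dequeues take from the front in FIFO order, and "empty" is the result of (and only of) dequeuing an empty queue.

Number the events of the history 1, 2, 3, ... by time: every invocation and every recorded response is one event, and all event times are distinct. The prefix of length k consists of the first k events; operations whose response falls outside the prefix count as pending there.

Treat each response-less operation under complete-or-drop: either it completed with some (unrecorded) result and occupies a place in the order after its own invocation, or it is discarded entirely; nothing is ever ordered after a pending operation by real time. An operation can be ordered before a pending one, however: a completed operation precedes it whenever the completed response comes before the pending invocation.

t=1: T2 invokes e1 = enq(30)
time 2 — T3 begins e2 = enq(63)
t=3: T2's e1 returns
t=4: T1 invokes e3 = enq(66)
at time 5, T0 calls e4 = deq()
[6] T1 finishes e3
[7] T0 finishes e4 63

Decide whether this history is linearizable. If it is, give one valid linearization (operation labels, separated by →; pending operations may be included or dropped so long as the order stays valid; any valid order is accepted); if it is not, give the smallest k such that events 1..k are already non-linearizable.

step 1: e2 enq(63) (pending, included) — queue <63>
step 2: e1 enq(30) — queue <63,30>
step 3: e3 enq(66) — queue <63,30,66>
step 4: e4 deq() → 63 — queue <30,66>

linearizable — witness: e2 → e1 → e3 → e4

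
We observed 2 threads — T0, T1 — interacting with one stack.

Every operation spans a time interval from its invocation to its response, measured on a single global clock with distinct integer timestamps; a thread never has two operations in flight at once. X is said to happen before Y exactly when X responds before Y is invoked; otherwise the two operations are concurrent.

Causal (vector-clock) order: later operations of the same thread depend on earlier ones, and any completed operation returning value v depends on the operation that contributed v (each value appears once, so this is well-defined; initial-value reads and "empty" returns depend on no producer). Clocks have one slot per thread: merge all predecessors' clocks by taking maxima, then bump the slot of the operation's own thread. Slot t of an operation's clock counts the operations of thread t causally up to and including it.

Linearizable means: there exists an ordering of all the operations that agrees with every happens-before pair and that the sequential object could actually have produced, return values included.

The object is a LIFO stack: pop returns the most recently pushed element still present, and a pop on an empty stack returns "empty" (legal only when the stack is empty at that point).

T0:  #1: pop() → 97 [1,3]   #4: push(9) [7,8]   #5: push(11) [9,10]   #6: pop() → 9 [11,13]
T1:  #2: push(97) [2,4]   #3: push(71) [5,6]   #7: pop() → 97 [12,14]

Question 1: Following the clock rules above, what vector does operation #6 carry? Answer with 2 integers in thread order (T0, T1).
Answer: (4, 1)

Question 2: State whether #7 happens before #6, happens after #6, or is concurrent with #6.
Answer: concurrent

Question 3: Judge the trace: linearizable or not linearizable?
not linearizable

the violation lands at event 14, #7's response at time 14: events 1..13 linearize, events 1..14 do not
the 7 completed operations admit 4 real-time orders; each fails the stack replay
for example #1, #2, #3, #4, #5, #6, #7 fails at step 1: #1 pop() → 97 is not legal there
for example #1, #2, #3, #4, #5, #7, #6 fails at step 1: #1 pop() → 97 is not legal there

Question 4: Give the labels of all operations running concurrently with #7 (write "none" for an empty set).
Answer: #6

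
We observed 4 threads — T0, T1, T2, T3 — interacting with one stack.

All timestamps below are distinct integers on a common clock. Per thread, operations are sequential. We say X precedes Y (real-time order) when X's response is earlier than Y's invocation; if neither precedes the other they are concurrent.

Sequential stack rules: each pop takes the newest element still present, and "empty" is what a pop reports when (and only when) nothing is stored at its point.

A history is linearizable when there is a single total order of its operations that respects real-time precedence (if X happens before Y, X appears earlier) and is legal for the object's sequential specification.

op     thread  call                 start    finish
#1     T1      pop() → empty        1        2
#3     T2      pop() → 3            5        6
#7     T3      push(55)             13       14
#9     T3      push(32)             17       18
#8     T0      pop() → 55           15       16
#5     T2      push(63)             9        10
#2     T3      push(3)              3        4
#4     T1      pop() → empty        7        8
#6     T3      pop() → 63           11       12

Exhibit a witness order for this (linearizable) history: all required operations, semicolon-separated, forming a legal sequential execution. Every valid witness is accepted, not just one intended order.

#1; #2; #3; #4; #5; #6; #7; #8; #9

1. #1 pop() → empty, leaving stack <>
2. #2 push(3), leaving stack <3>
3. #3 pop() → 3, leaving stack <>
4. #4 pop() → empty, leaving stack <>
5. #5 push(63), leaving stack <63>
6. #6 pop() → 63, leaving stack <>
7. #7 push(55), leaving stack <55>
8. #8 pop() → 55, leaving stack <>
9. #9 push(32), leaving stack <32>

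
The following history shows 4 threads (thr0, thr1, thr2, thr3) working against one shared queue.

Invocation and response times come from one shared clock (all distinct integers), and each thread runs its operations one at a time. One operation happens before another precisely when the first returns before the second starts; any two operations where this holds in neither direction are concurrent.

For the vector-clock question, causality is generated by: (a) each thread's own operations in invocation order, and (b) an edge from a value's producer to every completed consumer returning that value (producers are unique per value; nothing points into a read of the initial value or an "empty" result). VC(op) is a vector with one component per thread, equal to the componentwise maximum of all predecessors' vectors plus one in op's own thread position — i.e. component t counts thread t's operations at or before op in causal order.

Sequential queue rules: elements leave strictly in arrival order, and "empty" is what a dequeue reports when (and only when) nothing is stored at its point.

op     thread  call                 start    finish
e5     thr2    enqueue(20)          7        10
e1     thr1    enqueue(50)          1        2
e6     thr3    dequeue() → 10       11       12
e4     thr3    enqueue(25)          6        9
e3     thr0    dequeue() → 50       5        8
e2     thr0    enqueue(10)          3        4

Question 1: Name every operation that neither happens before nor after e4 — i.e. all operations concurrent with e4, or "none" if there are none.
Answer: e3, e5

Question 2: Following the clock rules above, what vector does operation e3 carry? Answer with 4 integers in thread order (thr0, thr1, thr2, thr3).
Answer: (2, 1, 0, 0)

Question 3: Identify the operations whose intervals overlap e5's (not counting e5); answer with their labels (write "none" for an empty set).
Answer: e3, e4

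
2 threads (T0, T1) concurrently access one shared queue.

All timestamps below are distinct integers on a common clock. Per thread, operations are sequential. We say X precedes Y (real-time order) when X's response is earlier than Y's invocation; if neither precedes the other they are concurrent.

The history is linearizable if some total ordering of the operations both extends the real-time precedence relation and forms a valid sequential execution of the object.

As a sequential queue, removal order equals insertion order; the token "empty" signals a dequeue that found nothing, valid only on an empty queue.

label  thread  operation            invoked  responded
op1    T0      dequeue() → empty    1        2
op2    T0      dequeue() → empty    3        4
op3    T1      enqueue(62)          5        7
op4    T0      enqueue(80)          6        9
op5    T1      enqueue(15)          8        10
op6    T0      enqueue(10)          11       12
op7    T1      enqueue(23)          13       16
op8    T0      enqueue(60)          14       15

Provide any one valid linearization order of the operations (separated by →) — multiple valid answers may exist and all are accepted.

step 1: op1 dequeue() → empty — queue <>
step 2: op2 dequeue() → empty — queue <>
step 3: op3 enqueue(62) — queue <62>
step 4: op4 enqueue(80) — queue <62,80>
step 5: op5 enqueue(15) — queue <62,80,15>
step 6: op6 enqueue(10) — queue <62,80,15,10>
step 7: op7 enqueue(23) — queue <62,80,15,10,23>
step 8: op8 enqueue(60) — queue <62,80,15,10,23,60>

op1 → op2 → op3 → op4 → op5 → op6 → op7 → op8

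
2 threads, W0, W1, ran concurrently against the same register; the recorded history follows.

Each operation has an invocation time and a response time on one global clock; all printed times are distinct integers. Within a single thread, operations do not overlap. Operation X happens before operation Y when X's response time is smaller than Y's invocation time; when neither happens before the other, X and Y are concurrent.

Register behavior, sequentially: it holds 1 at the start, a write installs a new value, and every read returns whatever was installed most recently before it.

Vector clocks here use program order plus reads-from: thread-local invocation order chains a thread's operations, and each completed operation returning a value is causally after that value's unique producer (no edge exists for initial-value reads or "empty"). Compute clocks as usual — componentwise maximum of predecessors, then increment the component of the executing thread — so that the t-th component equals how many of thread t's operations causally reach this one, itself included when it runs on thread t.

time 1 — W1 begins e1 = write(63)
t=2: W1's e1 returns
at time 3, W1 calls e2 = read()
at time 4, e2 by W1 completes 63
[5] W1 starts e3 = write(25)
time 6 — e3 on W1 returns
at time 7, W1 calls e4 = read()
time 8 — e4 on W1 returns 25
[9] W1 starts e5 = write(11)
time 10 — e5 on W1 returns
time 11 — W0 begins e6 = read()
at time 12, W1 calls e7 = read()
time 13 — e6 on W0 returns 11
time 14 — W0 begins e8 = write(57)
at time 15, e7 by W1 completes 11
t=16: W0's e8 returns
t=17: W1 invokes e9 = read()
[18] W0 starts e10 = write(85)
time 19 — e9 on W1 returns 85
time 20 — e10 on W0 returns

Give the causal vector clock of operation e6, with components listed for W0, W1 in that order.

(1, 5)

e1 (invocation 1): nothing precedes it; W1's component alone gives (0, 1)
merge at e2 (invoked 3): VC(e1)=(0, 1), own-thread bump on W1 → (0, 2)
merge at e3 (invoked 5): VC(e2)=(0, 2), own-thread bump on W1 → (0, 3)
merge at e4 (invoked 7): VC(e3)=(0, 3), own-thread bump on W1 → (0, 4)
merge at e5 (invoked 9): VC(e4)=(0, 4), own-thread bump on W1 → (0, 5)
merge at e7 (invoked 12): VC(e5)=(0, 5), own-thread bump on W1 → (0, 6)
merge at e6 (invoked 11): VC(e5)=(0, 5), own-thread bump on W0 → (1, 5)
merge at e8 (invoked 14): VC(e6)=(1, 5), own-thread bump on W0 → (2, 5)
merge at e10 (invoked 18): VC(e8)=(2, 5), own-thread bump on W0 → (3, 5)
merge at e9 (invoked 17): VC(e7)=(0, 6), VC(e10)=(3, 5), own-thread bump on W1 → (3, 7)
target: VC(e6) = (1, 5)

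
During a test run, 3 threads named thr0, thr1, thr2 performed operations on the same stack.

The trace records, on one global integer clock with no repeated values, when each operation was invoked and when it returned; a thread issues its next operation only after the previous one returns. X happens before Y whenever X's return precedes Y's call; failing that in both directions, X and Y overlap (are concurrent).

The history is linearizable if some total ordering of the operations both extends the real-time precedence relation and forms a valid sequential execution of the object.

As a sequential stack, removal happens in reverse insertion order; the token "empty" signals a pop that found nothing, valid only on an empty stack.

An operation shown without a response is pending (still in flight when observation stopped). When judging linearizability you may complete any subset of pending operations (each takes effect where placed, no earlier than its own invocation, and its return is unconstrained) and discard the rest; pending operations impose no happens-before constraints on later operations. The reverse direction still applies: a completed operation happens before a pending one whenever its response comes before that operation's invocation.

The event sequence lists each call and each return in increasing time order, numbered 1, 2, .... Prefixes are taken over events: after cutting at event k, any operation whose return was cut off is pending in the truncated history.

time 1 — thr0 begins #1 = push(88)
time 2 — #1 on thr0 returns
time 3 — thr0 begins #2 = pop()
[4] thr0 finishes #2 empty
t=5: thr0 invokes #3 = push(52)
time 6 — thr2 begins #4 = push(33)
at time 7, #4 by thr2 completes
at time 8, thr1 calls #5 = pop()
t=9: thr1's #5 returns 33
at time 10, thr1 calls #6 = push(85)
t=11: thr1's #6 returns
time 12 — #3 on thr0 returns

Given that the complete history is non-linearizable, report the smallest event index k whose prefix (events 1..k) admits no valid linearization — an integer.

4

events 1..3 are linearizable; a witness order is #1:
1. #1 push(88), leaving stack <88>
adding event 4 (#2 responds at 4) leaves no legal real-time order
one such order, #1, #2, breaks at step 2 where #2 pop() → empty is illegal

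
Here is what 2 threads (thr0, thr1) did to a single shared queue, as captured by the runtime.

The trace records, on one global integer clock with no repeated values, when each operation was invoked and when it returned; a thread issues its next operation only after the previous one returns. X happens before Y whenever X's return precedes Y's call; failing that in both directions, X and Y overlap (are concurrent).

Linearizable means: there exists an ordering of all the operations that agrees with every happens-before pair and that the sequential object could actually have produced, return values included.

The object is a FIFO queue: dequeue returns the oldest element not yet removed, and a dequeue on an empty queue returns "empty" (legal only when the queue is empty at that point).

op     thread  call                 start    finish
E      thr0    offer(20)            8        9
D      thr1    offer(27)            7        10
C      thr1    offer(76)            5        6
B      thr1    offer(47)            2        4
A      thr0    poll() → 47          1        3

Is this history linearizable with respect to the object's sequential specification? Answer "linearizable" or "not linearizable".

witness order: B, A, C, D, E
after step 1 (B offer(47)): queue <47>
after step 2 (A poll() → 47): queue <>
after step 3 (C offer(76)): queue <76>
after step 4 (D offer(27)): queue <76,27>
after step 5 (E offer(20)): queue <76,27,20>

linearizable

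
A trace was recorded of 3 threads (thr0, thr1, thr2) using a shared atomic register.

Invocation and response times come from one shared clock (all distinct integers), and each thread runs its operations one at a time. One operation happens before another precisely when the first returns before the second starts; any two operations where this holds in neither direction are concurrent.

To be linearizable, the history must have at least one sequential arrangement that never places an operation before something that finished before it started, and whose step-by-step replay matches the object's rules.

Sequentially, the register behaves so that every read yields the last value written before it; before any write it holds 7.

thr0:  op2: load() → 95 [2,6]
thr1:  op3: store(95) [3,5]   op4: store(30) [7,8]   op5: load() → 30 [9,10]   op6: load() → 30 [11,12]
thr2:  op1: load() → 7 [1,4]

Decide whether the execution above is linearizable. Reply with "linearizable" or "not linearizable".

witness order: op1, op3, op2, op4, op5, op6
step 1: op1 load() → 7 — value 7
step 2: op3 store(95) — value 95
step 3: op2 load() → 95 — value 95
step 4: op4 store(30) — value 30
step 5: op5 load() → 30 — value 30
step 6: op6 load() → 30 — value 30

linearizable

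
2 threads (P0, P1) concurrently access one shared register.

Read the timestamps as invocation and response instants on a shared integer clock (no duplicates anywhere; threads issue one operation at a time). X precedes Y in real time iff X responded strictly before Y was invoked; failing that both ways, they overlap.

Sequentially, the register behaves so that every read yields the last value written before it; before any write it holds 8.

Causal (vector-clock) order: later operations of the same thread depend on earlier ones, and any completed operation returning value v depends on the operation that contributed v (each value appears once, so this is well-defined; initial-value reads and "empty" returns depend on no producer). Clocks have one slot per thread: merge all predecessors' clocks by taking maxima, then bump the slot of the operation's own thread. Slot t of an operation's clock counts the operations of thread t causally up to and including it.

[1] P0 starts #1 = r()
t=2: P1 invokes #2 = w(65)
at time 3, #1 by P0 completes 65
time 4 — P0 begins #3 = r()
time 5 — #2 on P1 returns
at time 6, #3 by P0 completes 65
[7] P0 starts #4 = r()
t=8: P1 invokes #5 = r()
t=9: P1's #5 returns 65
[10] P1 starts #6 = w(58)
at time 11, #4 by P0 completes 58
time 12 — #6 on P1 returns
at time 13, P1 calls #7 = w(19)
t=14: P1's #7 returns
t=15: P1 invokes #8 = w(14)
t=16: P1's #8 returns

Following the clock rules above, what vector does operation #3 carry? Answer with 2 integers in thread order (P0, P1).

(2, 1)

no predecessors for #2 (invoked 2): P1 increments from zero → (0, 1)
#5, invoked 8, takes VC(#2)=(0, 1) under max, adds 1 for P1 → (0, 2)
#1, invoked 1, takes VC(#2)=(0, 1) under max, adds 1 for P0 → (1, 1)
#6, invoked 10, takes VC(#5)=(0, 2) under max, adds 1 for P1 → (0, 3)
#3, invoked 4, takes VC(#1)=(1, 1), VC(#2)=(0, 1) under max, adds 1 for P0 → (2, 1)
#7, invoked 13, takes VC(#6)=(0, 3) under max, adds 1 for P1 → (0, 4)
#8, invoked 15, takes VC(#7)=(0, 4) under max, adds 1 for P1 → (0, 5)
#4, invoked 7, takes VC(#3)=(2, 1), VC(#6)=(0, 3) under max, adds 1 for P0 → (3, 3)
target: VC(#3) = (2, 1)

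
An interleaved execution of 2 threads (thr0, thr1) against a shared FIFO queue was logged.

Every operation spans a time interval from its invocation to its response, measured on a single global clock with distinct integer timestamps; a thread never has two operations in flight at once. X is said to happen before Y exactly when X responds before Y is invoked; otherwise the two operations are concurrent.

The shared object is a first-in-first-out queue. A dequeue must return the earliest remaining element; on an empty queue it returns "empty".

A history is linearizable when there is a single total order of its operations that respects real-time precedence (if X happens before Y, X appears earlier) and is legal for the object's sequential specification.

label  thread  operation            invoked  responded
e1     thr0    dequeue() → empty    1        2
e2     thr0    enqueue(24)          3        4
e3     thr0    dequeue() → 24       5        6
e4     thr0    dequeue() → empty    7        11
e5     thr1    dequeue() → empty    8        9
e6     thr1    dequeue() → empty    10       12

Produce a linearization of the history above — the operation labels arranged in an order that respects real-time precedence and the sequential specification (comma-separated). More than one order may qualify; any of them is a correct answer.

after step 1 (e1 dequeue() → empty): queue <>
after step 2 (e2 enqueue(24)): queue <24>
after step 3 (e3 dequeue() → 24): queue <>
after step 4 (e4 dequeue() → empty): queue <>
after step 5 (e5 dequeue() → empty): queue <>
after step 6 (e6 dequeue() → empty): queue <>

e1, e2, e3, e4, e5, e6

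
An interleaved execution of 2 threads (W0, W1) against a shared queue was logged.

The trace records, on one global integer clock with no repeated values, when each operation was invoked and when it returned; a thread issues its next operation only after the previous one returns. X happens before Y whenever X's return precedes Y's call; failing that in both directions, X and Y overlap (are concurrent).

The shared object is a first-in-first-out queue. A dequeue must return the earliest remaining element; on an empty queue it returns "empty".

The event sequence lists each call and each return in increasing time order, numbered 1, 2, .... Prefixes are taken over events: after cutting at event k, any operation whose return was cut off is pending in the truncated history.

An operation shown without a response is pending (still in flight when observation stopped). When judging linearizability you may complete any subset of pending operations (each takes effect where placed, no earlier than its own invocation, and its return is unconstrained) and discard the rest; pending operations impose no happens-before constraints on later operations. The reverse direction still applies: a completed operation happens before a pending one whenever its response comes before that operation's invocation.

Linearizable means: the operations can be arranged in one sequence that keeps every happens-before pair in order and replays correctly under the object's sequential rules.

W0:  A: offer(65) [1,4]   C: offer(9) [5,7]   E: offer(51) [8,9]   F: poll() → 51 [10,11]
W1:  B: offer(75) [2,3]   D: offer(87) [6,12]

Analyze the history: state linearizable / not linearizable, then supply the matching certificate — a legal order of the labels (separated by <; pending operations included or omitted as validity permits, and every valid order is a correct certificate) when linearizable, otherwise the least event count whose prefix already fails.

not linearizable — minimal violating prefix: 11 events

the violation lands at event 11, F's response at time 11: events 1..10 linearize, events 1..11 do not
5 completed operations, 2 real-time-consistent orders — every queue replay fails
no completion choice of the 1 pending operation (D) rescues it — every subset was tried
e.g. A, B, C, E, F (pending dropped): illegal at step 5, since F poll() → 51 cannot apply there
e.g. B, A, C, E, F (pending dropped): illegal at step 5, since F poll() → 51 cannot apply there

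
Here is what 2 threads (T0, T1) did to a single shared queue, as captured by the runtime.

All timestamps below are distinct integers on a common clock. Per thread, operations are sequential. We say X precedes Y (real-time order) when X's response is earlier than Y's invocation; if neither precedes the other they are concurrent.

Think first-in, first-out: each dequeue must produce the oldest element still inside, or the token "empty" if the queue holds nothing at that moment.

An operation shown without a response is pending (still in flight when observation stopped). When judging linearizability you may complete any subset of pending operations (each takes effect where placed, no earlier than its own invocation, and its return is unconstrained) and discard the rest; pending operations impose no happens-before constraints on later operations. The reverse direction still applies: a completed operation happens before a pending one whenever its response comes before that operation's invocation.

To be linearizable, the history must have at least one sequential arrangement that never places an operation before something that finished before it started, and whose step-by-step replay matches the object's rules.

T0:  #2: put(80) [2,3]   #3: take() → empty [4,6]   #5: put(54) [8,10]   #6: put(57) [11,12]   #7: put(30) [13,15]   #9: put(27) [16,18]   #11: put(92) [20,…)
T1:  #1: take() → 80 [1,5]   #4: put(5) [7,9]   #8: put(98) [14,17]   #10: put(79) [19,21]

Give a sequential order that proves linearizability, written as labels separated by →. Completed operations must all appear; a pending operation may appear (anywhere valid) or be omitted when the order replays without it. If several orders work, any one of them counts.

#2 → #1 → #3 → #4 → #5 → #6 → #7 → #8 → #9 → #10

after step 1 (#2 put(80)): queue <80>
after step 2 (#1 take() → 80): queue <>
after step 3 (#3 take() → empty): queue <>
after step 4 (#4 put(5)): queue <5>
after step 5 (#5 put(54)): queue <5,54>
after step 6 (#6 put(57)): queue <5,54,57>
after step 7 (#7 put(30)): queue <5,54,57,30>
after step 8 (#8 put(98)): queue <5,54,57,30,98>
after step 9 (#9 put(27)): queue <5,54,57,30,98,27>
after step 10 (#10 put(79)): queue <5,54,57,30,98,27,79>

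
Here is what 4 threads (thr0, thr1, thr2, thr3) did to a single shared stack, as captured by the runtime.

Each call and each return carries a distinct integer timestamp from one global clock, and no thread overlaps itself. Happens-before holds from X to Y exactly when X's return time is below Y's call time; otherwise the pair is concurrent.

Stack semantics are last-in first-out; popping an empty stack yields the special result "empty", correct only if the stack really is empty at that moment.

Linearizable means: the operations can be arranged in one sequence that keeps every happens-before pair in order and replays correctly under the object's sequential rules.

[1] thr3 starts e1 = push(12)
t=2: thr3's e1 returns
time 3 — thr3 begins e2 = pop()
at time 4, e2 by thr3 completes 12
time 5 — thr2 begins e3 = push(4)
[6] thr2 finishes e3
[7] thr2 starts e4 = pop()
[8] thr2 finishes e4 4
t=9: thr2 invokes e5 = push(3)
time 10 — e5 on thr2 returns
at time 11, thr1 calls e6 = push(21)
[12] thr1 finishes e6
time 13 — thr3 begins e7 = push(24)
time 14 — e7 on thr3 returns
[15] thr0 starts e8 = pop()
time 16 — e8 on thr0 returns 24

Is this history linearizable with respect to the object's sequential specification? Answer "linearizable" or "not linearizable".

a witness: e1, e2, e3, e4, e5, e6, e7, e8
step 1: e1 push(12) — stack <12>
step 2: e2 pop() → 12 — stack <>
step 3: e3 push(4) — stack <4>
step 4: e4 pop() → 4 — stack <>
step 5: e5 push(3) — stack <3>
step 6: e6 push(21) — stack <3,21>
step 7: e7 push(24) — stack <3,21,24>
step 8: e8 pop() → 24 — stack <3,21>

linearizable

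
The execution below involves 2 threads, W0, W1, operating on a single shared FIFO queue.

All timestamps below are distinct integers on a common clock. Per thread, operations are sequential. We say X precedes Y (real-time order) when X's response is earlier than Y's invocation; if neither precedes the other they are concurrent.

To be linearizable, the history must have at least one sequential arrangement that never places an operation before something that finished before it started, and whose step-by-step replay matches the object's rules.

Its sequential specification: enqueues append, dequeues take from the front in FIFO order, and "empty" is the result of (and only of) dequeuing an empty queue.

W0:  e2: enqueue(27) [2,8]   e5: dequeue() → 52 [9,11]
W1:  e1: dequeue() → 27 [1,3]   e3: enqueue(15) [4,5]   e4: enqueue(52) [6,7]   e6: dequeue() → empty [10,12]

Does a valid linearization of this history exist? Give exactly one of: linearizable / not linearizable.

not linearizable

already the first 12 events (up to e6's response at time 12) admit no linearization; the first 11 still do
6 completed operations, 8 real-time-consistent orders — every FIFO queue replay fails
e.g. e1, e2, e3, e4, e5, e6: illegal at step 1, since e1 dequeue() → 27 cannot apply there
e.g. e1, e2, e3, e4, e6, e5: illegal at step 1, since e1 dequeue() → 27 cannot apply there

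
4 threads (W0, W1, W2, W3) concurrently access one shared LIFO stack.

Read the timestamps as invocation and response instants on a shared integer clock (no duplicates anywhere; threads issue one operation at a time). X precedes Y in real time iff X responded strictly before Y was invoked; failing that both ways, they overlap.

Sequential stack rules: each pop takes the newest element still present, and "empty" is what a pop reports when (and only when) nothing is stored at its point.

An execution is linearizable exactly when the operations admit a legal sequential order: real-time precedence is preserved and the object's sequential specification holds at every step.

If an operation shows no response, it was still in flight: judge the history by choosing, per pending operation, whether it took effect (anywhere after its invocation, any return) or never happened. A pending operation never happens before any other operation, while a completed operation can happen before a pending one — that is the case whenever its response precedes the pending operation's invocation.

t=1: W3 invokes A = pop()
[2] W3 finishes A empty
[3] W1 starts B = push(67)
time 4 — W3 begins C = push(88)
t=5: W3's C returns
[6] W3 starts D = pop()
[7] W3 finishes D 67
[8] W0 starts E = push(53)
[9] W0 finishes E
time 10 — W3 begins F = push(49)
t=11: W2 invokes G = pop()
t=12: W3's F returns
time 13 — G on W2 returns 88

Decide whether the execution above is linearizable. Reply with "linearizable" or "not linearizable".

events 1..12 are fine; event 13 — the response of G at time 13 — makes the prefix non-linearizable
real-time-consistent orders of the 6 completed operations: 2 — all fail the LIFO stack replay
including or dropping the 1 pending operation (B) in any combination fails
for example A, C, D, E, F, G (pending dropped) fails at step 3: D pop() → 67 is not legal there
for example A, C, D, E, G, F (pending dropped) fails at step 3: D pop() → 67 is not legal there

not linearizable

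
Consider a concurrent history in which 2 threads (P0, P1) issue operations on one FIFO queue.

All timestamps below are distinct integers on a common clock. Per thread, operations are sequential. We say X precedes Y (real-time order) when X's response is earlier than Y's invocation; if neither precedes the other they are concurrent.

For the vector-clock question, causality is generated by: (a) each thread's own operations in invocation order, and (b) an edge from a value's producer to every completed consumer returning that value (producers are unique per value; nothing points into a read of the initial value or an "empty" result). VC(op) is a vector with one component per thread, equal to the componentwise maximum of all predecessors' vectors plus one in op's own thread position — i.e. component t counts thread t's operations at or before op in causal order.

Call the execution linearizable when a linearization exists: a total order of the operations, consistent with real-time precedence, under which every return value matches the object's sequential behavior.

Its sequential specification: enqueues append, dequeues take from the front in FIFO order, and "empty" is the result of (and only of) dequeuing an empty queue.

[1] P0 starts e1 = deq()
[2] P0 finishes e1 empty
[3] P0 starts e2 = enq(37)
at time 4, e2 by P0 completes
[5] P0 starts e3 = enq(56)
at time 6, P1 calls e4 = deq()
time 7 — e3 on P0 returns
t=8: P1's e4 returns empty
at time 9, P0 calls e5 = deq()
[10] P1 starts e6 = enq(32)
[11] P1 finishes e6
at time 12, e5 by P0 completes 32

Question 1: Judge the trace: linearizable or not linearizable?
cut after 7 events: linearizable; cut after 8 events (e4 responds, time 8): not linearizable
no legal order exists: 2 real-time-consistent candidates over 4 completed FIFO queue operations, all rejected
e.g. e1, e2, e3, e4: illegal at step 4, since e4 deq() → empty cannot apply there
e.g. e1, e2, e4, e3: illegal at step 3, since e4 deq() → empty cannot apply there

not linearizable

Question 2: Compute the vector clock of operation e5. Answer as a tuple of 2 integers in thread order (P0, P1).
Answer: (4, 2)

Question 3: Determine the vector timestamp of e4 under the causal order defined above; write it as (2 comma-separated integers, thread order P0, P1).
Answer: (0, 1)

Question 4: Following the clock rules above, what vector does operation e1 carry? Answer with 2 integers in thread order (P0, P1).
Answer: (1, 0)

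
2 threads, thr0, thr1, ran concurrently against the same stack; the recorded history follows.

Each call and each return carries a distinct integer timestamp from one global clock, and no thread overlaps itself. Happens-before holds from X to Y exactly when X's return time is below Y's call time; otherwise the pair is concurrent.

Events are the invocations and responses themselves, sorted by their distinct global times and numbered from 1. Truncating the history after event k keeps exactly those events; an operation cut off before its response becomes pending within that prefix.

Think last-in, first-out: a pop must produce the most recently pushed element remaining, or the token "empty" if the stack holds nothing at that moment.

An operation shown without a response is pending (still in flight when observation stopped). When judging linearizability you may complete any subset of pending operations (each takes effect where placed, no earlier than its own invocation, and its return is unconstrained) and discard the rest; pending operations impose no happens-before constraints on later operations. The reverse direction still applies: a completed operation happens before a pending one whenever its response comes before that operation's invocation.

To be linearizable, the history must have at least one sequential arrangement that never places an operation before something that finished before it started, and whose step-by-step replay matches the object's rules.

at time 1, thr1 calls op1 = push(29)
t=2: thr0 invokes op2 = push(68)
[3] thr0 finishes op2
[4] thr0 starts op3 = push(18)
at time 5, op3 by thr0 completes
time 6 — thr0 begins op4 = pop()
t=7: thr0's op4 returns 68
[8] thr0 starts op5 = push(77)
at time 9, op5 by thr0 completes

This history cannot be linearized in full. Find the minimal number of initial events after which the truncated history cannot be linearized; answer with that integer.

events 1..6 are linearizable; a witness order is op1, op2, op3:
step 1: op1 push(29) (pending, included) — stack <29>
step 2: op2 push(68) — stack <29,68>
step 3: op3 push(18) — stack <29,68,18>
with event 7 included (op4 responding at time 7), all real-time-consistent orders fail
no escape via the 1 pending operation (op1): every completion choice fails
for example op2, op3, op4 (pending dropped) fails at step 3: op4 pop() → 68 is not legal there

7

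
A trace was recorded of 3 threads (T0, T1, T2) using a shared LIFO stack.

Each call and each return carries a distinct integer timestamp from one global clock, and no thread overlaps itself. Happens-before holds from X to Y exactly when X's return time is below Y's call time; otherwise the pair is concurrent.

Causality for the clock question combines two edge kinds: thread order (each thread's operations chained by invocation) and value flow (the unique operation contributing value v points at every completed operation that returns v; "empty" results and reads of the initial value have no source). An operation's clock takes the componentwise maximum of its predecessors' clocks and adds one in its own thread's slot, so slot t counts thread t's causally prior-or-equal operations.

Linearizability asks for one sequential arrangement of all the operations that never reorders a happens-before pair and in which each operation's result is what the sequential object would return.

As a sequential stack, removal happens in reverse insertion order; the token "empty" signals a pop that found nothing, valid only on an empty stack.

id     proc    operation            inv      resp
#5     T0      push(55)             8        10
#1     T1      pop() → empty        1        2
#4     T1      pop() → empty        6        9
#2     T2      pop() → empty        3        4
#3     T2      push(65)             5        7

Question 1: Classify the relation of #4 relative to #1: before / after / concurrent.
Answer: after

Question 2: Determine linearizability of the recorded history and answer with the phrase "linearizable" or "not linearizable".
linearizable

one valid linearization: #1, #2, #4, #3, #5
after step 1 (#1 pop() → empty): stack <>
after step 2 (#2 pop() → empty): stack <>
after step 3 (#4 pop() → empty): stack <>
after step 4 (#3 push(65)): stack <65>
after step 5 (#5 push(55)): stack <65,55>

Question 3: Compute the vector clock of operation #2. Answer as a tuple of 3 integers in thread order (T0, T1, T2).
Answer: (0, 0, 1)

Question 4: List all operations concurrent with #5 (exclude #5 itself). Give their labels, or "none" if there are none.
Answer: #4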